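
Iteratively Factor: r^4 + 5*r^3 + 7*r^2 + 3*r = (r + 1)*(r^3 + 4*r^2 + 3*r) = (r + 1)*(r + 3)*(r^2 + r) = r*(r + 1)*(r + 3)*(r + 1)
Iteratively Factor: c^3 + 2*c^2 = (c + 2)*(c^2) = c*(c + 2)*(c)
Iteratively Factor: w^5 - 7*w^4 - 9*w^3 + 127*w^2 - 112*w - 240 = (w - 5)*(w^4 - 2*w^3 - 19*w^2 + 32*w + 48) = (w - 5)*(w + 1)*(w^3 - 3*w^2 - 16*w + 48) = (w - 5)*(w - 4)*(w + 1)*(w^2 + w - 12) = (w - 5)*(w - 4)*(w - 3)*(w + 1)*(w + 4)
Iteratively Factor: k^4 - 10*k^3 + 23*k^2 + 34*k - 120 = (k + 2)*(k^3 - 12*k^2 + 47*k - 60) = (k - 5)*(k + 2)*(k^2 - 7*k + 12) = (k - 5)*(k - 3)*(k + 2)*(k - 4)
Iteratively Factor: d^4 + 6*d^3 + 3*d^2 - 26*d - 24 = (d + 3)*(d^3 + 3*d^2 - 6*d - 8) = (d + 3)*(d + 4)*(d^2 - d - 2) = (d - 2)*(d + 3)*(d + 4)*(d + 1)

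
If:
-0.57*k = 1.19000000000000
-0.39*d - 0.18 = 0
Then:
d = -0.46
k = -2.09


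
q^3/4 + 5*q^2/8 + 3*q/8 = q*(q/4 + 1/4)*(q + 3/2)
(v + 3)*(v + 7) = v^2 + 10*v + 21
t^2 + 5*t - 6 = (t - 1)*(t + 6)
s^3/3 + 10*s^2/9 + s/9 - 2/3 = (s/3 + 1)*(s - 2/3)*(s + 1)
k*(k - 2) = k^2 - 2*k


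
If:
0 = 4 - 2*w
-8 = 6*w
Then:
No Solution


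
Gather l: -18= -18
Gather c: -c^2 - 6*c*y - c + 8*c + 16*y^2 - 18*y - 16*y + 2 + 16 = -c^2 + c*(7 - 6*y) + 16*y^2 - 34*y + 18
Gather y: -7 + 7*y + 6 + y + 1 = 8*y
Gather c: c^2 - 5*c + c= c^2 - 4*c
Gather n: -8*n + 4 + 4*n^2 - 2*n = 4*n^2 - 10*n + 4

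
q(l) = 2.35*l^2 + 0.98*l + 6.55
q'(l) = 4.7*l + 0.98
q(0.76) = 8.65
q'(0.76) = 4.55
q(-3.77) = 36.26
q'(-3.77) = -16.74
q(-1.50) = 10.37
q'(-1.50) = -6.07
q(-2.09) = 14.77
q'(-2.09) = -8.84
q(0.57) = 7.87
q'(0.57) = 3.66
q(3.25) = 34.56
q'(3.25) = 16.26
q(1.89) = 16.80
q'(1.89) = 9.86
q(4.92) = 68.26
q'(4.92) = 24.10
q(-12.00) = 333.19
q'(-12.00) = -55.42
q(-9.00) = 188.08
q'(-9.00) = -41.32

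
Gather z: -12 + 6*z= 6*z - 12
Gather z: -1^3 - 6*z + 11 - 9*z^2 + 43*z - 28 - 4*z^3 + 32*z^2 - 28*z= -4*z^3 + 23*z^2 + 9*z - 18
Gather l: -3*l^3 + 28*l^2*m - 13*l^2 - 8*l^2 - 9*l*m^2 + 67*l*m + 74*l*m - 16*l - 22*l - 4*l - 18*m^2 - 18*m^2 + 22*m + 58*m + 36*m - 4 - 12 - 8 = -3*l^3 + l^2*(28*m - 21) + l*(-9*m^2 + 141*m - 42) - 36*m^2 + 116*m - 24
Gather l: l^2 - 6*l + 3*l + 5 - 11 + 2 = l^2 - 3*l - 4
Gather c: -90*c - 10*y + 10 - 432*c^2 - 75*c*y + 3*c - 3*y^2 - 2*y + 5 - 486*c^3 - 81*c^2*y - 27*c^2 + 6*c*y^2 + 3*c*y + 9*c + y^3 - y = -486*c^3 + c^2*(-81*y - 459) + c*(6*y^2 - 72*y - 78) + y^3 - 3*y^2 - 13*y + 15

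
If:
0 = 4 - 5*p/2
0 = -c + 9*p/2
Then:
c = 36/5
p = 8/5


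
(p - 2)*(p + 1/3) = p^2 - 5*p/3 - 2/3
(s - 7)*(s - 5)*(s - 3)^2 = s^4 - 18*s^3 + 116*s^2 - 318*s + 315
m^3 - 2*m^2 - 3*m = m*(m - 3)*(m + 1)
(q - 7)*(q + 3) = q^2 - 4*q - 21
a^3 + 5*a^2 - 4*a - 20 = (a - 2)*(a + 2)*(a + 5)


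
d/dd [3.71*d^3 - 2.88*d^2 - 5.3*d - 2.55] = 11.13*d^2 - 5.76*d - 5.3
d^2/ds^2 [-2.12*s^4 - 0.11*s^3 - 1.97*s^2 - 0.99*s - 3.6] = -25.44*s^2 - 0.66*s - 3.94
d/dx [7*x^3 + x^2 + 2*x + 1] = 21*x^2 + 2*x + 2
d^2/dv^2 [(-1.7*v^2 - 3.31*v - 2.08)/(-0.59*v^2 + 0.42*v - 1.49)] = (3.146942*v^3 - 4.622532*v^2 - 20.55147*v + 8.767904)/(0.205379*v^6 - 0.438606*v^5 + 1.868235*v^4 - 2.28942*v^3 + 4.718085*v^2 - 2.797326*v + 3.307949)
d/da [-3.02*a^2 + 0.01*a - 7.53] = 0.01 - 6.04*a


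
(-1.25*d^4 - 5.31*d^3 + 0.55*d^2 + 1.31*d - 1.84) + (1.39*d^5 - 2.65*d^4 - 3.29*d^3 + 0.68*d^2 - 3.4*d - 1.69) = 1.39*d^5 - 3.9*d^4 - 8.6*d^3 + 1.23*d^2 - 2.09*d - 3.53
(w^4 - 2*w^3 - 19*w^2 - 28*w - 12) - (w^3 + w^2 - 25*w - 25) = w^4 - 3*w^3 - 20*w^2 - 3*w + 13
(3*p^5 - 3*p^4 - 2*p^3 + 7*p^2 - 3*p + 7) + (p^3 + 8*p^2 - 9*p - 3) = 3*p^5 - 3*p^4 - p^3 + 15*p^2 - 12*p + 4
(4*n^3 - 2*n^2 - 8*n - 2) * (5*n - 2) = 20*n^4 - 18*n^3 - 36*n^2 + 6*n + 4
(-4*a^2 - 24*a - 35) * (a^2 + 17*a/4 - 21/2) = -4*a^4 - 41*a^3 - 95*a^2 + 413*a/4 + 735/2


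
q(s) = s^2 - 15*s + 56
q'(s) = 2*s - 15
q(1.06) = 41.22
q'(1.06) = -12.88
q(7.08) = -0.07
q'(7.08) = -0.84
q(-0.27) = 60.12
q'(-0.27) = -15.54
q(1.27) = 38.56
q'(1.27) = -12.46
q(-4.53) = 144.47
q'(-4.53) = -24.06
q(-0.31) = 60.75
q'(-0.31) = -15.62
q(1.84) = 31.79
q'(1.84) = -11.32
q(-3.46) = 119.87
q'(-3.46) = -21.92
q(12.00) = 20.00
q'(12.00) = 9.00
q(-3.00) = 110.00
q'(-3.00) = -21.00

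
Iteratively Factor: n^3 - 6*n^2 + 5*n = (n - 1)*(n^2 - 5*n) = (n - 5)*(n - 1)*(n)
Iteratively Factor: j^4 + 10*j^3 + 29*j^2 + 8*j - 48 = (j - 1)*(j^3 + 11*j^2 + 40*j + 48) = (j - 1)*(j + 4)*(j^2 + 7*j + 12) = (j - 1)*(j + 3)*(j + 4)*(j + 4)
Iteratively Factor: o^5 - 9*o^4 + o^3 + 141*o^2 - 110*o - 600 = (o + 2)*(o^4 - 11*o^3 + 23*o^2 + 95*o - 300) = (o + 2)*(o + 3)*(o^3 - 14*o^2 + 65*o - 100) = (o - 4)*(o + 2)*(o + 3)*(o^2 - 10*o + 25) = (o - 5)*(o - 4)*(o + 2)*(o + 3)*(o - 5)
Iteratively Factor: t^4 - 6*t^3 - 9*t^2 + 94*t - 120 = (t - 3)*(t^3 - 3*t^2 - 18*t + 40) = (t - 3)*(t - 2)*(t^2 - t - 20) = (t - 5)*(t - 3)*(t - 2)*(t + 4)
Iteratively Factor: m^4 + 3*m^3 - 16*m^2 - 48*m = (m - 4)*(m^3 + 7*m^2 + 12*m) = (m - 4)*(m + 4)*(m^2 + 3*m) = m*(m - 4)*(m + 4)*(m + 3)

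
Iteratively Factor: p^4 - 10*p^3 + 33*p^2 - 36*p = (p - 4)*(p^3 - 6*p^2 + 9*p) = (p - 4)*(p - 3)*(p^2 - 3*p) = (p - 4)*(p - 3)^2*(p)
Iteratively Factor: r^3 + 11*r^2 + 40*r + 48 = (r + 4)*(r^2 + 7*r + 12) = (r + 3)*(r + 4)*(r + 4)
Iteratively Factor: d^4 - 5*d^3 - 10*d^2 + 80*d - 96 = (d - 4)*(d^3 - d^2 - 14*d + 24) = (d - 4)*(d - 2)*(d^2 + d - 12) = (d - 4)*(d - 3)*(d - 2)*(d + 4)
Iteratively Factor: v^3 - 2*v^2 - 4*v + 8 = (v - 2)*(v^2 - 4) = (v - 2)*(v + 2)*(v - 2)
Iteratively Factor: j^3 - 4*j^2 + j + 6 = (j - 2)*(j^2 - 2*j - 3) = (j - 2)*(j + 1)*(j - 3)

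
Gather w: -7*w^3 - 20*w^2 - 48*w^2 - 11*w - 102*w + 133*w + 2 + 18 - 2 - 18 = -7*w^3 - 68*w^2 + 20*w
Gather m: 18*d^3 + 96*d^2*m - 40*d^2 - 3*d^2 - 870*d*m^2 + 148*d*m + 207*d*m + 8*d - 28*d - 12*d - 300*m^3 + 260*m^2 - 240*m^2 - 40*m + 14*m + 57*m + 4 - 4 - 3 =18*d^3 - 43*d^2 - 32*d - 300*m^3 + m^2*(20 - 870*d) + m*(96*d^2 + 355*d + 31) - 3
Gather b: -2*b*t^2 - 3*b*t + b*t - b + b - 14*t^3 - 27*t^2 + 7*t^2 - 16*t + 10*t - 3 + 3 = b*(-2*t^2 - 2*t) - 14*t^3 - 20*t^2 - 6*t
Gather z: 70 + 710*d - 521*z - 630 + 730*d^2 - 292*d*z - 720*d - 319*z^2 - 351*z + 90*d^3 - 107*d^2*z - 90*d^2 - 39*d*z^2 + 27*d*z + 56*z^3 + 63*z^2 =90*d^3 + 640*d^2 - 10*d + 56*z^3 + z^2*(-39*d - 256) + z*(-107*d^2 - 265*d - 872) - 560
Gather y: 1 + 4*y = 4*y + 1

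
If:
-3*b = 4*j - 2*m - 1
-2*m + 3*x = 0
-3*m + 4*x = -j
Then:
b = x/3 + 1/3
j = x/2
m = 3*x/2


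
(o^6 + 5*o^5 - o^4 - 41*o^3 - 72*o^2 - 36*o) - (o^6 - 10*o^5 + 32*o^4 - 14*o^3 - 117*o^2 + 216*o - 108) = 15*o^5 - 33*o^4 - 27*o^3 + 45*o^2 - 252*o + 108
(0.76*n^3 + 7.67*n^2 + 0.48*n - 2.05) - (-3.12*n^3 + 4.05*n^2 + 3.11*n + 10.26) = 3.88*n^3 + 3.62*n^2 - 2.63*n - 12.31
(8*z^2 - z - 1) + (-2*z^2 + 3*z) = 6*z^2 + 2*z - 1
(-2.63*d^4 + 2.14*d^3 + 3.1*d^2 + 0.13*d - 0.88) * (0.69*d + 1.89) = -1.8147*d^5 - 3.4941*d^4 + 6.1836*d^3 + 5.9487*d^2 - 0.3615*d - 1.6632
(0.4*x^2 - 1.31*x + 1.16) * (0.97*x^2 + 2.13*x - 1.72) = 0.388*x^4 - 0.4187*x^3 - 2.3531*x^2 + 4.724*x - 1.9952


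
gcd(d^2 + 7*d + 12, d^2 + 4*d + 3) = d + 3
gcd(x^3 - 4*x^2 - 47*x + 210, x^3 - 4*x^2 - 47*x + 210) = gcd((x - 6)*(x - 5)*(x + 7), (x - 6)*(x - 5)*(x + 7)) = x^3 - 4*x^2 - 47*x + 210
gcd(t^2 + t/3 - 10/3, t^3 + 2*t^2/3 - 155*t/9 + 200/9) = t - 5/3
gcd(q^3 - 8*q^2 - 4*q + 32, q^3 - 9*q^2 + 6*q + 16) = q^2 - 10*q + 16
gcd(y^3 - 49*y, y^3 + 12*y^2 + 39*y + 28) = y + 7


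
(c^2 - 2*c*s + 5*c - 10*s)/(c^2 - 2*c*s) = (c + 5)/c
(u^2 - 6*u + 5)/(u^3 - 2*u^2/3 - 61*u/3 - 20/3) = 3*(u - 1)/(3*u^2 + 13*u + 4)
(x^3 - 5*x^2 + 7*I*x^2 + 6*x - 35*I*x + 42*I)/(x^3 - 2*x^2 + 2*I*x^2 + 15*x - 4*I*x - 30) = (x^2 + x*(-3 + 7*I) - 21*I)/(x^2 + 2*I*x + 15)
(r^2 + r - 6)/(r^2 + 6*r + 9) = (r - 2)/(r + 3)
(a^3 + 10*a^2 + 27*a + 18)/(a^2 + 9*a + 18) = a + 1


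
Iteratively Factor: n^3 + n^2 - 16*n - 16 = (n + 1)*(n^2 - 16) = (n - 4)*(n + 1)*(n + 4)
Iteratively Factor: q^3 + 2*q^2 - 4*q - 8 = (q + 2)*(q^2 - 4) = (q - 2)*(q + 2)*(q + 2)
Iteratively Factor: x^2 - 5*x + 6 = (x - 2)*(x - 3)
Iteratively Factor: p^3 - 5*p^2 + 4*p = (p - 1)*(p^2 - 4*p) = (p - 4)*(p - 1)*(p)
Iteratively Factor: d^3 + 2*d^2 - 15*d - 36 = (d + 3)*(d^2 - d - 12) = (d - 4)*(d + 3)*(d + 3)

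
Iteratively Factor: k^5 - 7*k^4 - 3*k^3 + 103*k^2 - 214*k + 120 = (k - 1)*(k^4 - 6*k^3 - 9*k^2 + 94*k - 120) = (k - 1)*(k + 4)*(k^3 - 10*k^2 + 31*k - 30) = (k - 5)*(k - 1)*(k + 4)*(k^2 - 5*k + 6) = (k - 5)*(k - 3)*(k - 1)*(k + 4)*(k - 2)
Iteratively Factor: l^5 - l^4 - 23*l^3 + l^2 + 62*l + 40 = (l + 1)*(l^4 - 2*l^3 - 21*l^2 + 22*l + 40) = (l - 5)*(l + 1)*(l^3 + 3*l^2 - 6*l - 8) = (l - 5)*(l - 2)*(l + 1)*(l^2 + 5*l + 4) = (l - 5)*(l - 2)*(l + 1)*(l + 4)*(l + 1)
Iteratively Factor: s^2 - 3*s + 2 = (s - 2)*(s - 1)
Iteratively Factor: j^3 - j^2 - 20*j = (j - 5)*(j^2 + 4*j) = j*(j - 5)*(j + 4)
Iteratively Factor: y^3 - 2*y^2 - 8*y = (y + 2)*(y^2 - 4*y) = y*(y + 2)*(y - 4)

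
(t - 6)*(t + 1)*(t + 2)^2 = t^4 - t^3 - 22*t^2 - 44*t - 24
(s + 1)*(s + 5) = s^2 + 6*s + 5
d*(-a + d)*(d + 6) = -a*d^2 - 6*a*d + d^3 + 6*d^2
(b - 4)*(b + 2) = b^2 - 2*b - 8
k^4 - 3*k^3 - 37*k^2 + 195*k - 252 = (k - 4)*(k - 3)^2*(k + 7)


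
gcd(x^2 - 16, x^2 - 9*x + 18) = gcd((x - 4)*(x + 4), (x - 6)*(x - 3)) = 1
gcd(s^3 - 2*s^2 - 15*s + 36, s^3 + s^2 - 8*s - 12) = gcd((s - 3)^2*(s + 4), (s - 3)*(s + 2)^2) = s - 3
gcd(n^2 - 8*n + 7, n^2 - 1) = n - 1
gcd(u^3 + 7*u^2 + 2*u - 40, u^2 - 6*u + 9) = 1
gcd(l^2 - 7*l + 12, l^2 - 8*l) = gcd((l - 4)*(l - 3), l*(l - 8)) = 1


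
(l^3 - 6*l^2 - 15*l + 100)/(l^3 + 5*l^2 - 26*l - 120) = (l - 5)/(l + 6)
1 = 1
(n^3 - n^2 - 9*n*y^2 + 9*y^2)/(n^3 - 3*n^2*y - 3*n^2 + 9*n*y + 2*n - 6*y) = (n + 3*y)/(n - 2)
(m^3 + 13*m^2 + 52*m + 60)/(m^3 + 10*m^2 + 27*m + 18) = (m^2 + 7*m + 10)/(m^2 + 4*m + 3)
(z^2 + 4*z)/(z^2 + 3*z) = (z + 4)/(z + 3)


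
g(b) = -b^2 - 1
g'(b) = -2*b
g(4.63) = -22.44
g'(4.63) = -9.26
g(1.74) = -4.03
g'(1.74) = -3.48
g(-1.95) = -4.80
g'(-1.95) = 3.90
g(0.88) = -1.77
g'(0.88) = -1.76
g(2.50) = -7.25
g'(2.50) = -5.00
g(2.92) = -9.53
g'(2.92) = -5.84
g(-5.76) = -34.18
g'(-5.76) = 11.52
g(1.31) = -2.72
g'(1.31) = -2.62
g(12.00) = -145.00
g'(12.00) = -24.00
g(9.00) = -82.00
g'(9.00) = -18.00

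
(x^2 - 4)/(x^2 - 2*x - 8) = (x - 2)/(x - 4)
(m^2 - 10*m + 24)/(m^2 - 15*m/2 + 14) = 2*(m - 6)/(2*m - 7)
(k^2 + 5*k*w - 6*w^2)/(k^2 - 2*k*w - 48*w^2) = (-k + w)/(-k + 8*w)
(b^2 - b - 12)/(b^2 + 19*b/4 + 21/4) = 4*(b - 4)/(4*b + 7)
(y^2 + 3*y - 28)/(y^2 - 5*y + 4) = (y + 7)/(y - 1)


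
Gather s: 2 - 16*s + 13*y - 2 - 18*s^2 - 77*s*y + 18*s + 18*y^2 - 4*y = -18*s^2 + s*(2 - 77*y) + 18*y^2 + 9*y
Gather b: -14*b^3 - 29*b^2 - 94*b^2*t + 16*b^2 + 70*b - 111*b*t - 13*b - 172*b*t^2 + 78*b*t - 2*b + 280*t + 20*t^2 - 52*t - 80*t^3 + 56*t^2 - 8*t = -14*b^3 + b^2*(-94*t - 13) + b*(-172*t^2 - 33*t + 55) - 80*t^3 + 76*t^2 + 220*t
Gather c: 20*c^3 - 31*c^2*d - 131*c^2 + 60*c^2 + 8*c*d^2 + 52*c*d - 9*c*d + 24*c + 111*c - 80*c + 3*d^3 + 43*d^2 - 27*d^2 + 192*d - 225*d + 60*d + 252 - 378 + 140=20*c^3 + c^2*(-31*d - 71) + c*(8*d^2 + 43*d + 55) + 3*d^3 + 16*d^2 + 27*d + 14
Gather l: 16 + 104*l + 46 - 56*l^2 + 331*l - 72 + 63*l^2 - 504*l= 7*l^2 - 69*l - 10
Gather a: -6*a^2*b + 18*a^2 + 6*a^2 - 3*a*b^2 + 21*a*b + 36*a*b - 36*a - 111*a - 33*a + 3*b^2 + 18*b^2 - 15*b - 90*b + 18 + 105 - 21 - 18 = a^2*(24 - 6*b) + a*(-3*b^2 + 57*b - 180) + 21*b^2 - 105*b + 84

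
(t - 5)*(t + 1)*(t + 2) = t^3 - 2*t^2 - 13*t - 10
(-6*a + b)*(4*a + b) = -24*a^2 - 2*a*b + b^2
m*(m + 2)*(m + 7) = m^3 + 9*m^2 + 14*m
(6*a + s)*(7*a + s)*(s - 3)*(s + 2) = 42*a^2*s^2 - 42*a^2*s - 252*a^2 + 13*a*s^3 - 13*a*s^2 - 78*a*s + s^4 - s^3 - 6*s^2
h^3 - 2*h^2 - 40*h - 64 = (h - 8)*(h + 2)*(h + 4)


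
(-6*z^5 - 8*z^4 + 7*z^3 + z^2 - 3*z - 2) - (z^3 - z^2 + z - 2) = -6*z^5 - 8*z^4 + 6*z^3 + 2*z^2 - 4*z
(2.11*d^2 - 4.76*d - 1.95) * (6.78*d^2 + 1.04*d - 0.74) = 14.3058*d^4 - 30.0784*d^3 - 19.7328*d^2 + 1.4944*d + 1.443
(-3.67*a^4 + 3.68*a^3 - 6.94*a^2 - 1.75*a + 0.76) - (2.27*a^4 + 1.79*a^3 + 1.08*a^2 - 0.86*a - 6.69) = -5.94*a^4 + 1.89*a^3 - 8.02*a^2 - 0.89*a + 7.45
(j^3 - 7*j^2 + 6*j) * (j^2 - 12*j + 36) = j^5 - 19*j^4 + 126*j^3 - 324*j^2 + 216*j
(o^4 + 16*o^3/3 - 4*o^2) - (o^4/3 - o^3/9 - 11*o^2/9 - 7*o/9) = 2*o^4/3 + 49*o^3/9 - 25*o^2/9 + 7*o/9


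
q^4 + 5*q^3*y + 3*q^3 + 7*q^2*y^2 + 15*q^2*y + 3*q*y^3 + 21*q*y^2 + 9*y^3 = (q + 3)*(q + y)^2*(q + 3*y)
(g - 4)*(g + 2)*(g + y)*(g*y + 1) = g^4*y + g^3*y^2 - 2*g^3*y + g^3 - 2*g^2*y^2 - 7*g^2*y - 2*g^2 - 8*g*y^2 - 2*g*y - 8*g - 8*y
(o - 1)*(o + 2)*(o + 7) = o^3 + 8*o^2 + 5*o - 14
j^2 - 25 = (j - 5)*(j + 5)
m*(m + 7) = m^2 + 7*m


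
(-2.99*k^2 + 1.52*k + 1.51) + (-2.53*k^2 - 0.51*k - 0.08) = -5.52*k^2 + 1.01*k + 1.43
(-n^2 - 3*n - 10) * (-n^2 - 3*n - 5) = n^4 + 6*n^3 + 24*n^2 + 45*n + 50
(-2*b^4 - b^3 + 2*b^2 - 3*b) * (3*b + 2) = -6*b^5 - 7*b^4 + 4*b^3 - 5*b^2 - 6*b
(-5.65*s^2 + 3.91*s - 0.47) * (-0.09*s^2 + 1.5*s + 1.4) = 0.5085*s^4 - 8.8269*s^3 - 2.0027*s^2 + 4.769*s - 0.658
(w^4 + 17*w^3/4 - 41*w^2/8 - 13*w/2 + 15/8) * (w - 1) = w^5 + 13*w^4/4 - 75*w^3/8 - 11*w^2/8 + 67*w/8 - 15/8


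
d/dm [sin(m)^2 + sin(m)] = sin(2*m) + cos(m)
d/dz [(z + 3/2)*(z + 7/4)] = 2*z + 13/4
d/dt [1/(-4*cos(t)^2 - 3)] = -4*sin(2*t)/(2*cos(2*t) + 5)^2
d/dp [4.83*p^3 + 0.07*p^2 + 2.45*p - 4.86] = 14.49*p^2 + 0.14*p + 2.45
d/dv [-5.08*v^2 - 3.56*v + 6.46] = -10.16*v - 3.56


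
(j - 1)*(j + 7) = j^2 + 6*j - 7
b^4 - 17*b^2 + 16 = (b - 4)*(b - 1)*(b + 1)*(b + 4)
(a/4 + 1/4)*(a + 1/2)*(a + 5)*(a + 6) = a^4/4 + 25*a^3/8 + 47*a^2/4 + 101*a/8 + 15/4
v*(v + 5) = v^2 + 5*v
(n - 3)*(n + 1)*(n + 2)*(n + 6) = n^4 + 6*n^3 - 7*n^2 - 48*n - 36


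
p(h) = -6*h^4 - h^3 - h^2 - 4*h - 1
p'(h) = -24*h^3 - 3*h^2 - 2*h - 4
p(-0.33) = 0.18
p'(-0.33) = -2.80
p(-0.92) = -1.69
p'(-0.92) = 13.99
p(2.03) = -123.50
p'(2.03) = -221.19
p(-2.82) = -354.69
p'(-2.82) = 516.00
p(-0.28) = 0.03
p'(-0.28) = -3.15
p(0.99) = -12.67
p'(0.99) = -32.21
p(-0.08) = -0.69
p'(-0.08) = -3.85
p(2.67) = -342.77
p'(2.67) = -487.55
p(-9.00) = -38683.00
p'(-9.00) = 17267.00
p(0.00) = -1.00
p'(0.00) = -4.00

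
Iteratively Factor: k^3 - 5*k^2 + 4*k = (k)*(k^2 - 5*k + 4) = k*(k - 1)*(k - 4)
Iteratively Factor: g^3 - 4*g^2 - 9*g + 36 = (g - 3)*(g^2 - g - 12) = (g - 4)*(g - 3)*(g + 3)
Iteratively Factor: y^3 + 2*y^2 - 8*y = (y - 2)*(y^2 + 4*y) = y*(y - 2)*(y + 4)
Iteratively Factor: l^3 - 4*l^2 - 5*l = (l + 1)*(l^2 - 5*l) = l*(l + 1)*(l - 5)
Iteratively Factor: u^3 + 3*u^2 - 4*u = (u + 4)*(u^2 - u) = u*(u + 4)*(u - 1)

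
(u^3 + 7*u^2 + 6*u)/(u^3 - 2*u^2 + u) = (u^2 + 7*u + 6)/(u^2 - 2*u + 1)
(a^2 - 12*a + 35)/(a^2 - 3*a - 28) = (a - 5)/(a + 4)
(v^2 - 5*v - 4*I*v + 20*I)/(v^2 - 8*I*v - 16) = (v - 5)/(v - 4*I)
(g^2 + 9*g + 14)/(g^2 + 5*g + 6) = (g + 7)/(g + 3)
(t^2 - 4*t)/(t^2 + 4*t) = (t - 4)/(t + 4)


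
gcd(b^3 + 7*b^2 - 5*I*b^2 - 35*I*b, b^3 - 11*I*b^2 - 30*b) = b^2 - 5*I*b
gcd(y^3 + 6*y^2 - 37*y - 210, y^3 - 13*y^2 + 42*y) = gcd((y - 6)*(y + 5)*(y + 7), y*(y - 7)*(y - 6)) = y - 6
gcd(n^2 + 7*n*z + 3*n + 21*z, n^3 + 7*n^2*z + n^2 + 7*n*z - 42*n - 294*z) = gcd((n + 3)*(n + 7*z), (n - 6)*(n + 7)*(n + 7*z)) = n + 7*z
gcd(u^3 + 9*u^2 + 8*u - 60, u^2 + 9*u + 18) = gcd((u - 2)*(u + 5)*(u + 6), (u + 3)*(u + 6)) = u + 6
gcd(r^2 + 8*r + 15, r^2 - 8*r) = 1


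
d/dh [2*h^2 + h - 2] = 4*h + 1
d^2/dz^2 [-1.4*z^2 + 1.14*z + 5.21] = -2.80000000000000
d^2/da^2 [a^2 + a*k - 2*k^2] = 2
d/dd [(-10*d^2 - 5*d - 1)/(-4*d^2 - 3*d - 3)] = 2*(5*d^2 + 26*d + 6)/(16*d^4 + 24*d^3 + 33*d^2 + 18*d + 9)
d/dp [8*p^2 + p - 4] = 16*p + 1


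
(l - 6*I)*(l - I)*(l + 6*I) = l^3 - I*l^2 + 36*l - 36*I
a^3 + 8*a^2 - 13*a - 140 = (a - 4)*(a + 5)*(a + 7)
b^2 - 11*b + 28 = (b - 7)*(b - 4)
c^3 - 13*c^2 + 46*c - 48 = (c - 8)*(c - 3)*(c - 2)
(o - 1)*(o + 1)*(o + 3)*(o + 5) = o^4 + 8*o^3 + 14*o^2 - 8*o - 15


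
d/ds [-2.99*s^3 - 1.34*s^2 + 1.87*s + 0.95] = -8.97*s^2 - 2.68*s + 1.87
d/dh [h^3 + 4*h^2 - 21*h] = 3*h^2 + 8*h - 21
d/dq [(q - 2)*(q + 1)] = 2*q - 1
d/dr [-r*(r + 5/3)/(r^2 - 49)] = (5*r^2 + 294*r + 245)/(3*(r^4 - 98*r^2 + 2401))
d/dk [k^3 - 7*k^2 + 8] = k*(3*k - 14)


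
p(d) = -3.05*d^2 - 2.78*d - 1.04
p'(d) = -6.1*d - 2.78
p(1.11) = -7.88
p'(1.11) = -9.55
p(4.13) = -64.54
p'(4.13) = -27.97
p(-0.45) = -0.41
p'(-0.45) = -0.03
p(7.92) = -214.37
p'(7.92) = -51.09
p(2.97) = -36.20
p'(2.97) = -20.90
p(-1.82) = -6.08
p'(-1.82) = 8.32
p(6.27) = -138.37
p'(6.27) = -41.03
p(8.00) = -218.48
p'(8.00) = -51.58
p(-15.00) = -645.59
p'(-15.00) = 88.72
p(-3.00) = -20.15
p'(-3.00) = 15.52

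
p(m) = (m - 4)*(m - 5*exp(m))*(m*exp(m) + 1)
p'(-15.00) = -34.00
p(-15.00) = 285.00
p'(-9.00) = -22.08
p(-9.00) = 116.88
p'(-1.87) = -4.92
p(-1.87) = 11.03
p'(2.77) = 6599.10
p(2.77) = 4282.69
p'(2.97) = 7817.67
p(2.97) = 5731.52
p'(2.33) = 3679.53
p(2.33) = 2043.95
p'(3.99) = -56396.53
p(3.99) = 576.98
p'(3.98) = -53864.86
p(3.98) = 1128.22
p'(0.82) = 202.48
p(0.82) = 95.85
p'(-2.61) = -8.11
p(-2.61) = 15.90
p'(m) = (1 - 5*exp(m))*(m - 4)*(m*exp(m) + 1) + (m - 4)*(m - 5*exp(m))*(m*exp(m) + exp(m)) + (m - 5*exp(m))*(m*exp(m) + 1)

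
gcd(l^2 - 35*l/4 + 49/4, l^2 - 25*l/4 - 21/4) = l - 7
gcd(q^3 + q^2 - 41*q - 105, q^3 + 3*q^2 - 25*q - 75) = q^2 + 8*q + 15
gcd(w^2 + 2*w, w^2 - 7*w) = w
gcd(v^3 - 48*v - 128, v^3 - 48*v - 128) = v^3 - 48*v - 128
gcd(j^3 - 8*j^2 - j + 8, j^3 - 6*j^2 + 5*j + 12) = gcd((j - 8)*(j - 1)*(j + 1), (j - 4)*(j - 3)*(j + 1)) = j + 1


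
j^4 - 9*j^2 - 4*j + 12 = (j - 3)*(j - 1)*(j + 2)^2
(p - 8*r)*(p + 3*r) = p^2 - 5*p*r - 24*r^2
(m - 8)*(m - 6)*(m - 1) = m^3 - 15*m^2 + 62*m - 48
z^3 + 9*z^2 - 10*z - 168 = (z - 4)*(z + 6)*(z + 7)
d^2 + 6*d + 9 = (d + 3)^2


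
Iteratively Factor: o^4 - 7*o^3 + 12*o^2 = (o)*(o^3 - 7*o^2 + 12*o) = o*(o - 3)*(o^2 - 4*o) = o^2*(o - 3)*(o - 4)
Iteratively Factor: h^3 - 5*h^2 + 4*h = (h - 1)*(h^2 - 4*h) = (h - 4)*(h - 1)*(h)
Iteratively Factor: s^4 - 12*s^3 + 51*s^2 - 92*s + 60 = (s - 3)*(s^3 - 9*s^2 + 24*s - 20) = (s - 5)*(s - 3)*(s^2 - 4*s + 4) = (s - 5)*(s - 3)*(s - 2)*(s - 2)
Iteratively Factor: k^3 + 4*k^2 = (k)*(k^2 + 4*k) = k*(k + 4)*(k)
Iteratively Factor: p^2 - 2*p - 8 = (p + 2)*(p - 4)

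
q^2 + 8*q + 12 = (q + 2)*(q + 6)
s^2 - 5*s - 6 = (s - 6)*(s + 1)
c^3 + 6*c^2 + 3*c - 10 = (c - 1)*(c + 2)*(c + 5)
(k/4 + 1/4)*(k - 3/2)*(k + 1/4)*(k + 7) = k^4/4 + 27*k^3/16 - 27*k^2/32 - 47*k/16 - 21/32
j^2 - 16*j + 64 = (j - 8)^2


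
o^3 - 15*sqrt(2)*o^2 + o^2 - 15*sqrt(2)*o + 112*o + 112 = (o + 1)*(o - 8*sqrt(2))*(o - 7*sqrt(2))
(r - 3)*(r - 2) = r^2 - 5*r + 6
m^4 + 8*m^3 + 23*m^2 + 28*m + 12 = (m + 1)*(m + 2)^2*(m + 3)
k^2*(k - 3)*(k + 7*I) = k^4 - 3*k^3 + 7*I*k^3 - 21*I*k^2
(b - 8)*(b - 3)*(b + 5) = b^3 - 6*b^2 - 31*b + 120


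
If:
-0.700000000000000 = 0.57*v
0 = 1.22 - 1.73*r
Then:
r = 0.71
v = -1.23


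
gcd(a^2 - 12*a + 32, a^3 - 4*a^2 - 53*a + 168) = a - 8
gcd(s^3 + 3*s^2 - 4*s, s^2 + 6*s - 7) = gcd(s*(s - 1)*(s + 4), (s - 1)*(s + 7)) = s - 1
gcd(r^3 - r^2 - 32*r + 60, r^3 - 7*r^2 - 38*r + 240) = r^2 + r - 30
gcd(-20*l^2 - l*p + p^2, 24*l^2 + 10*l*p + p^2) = 4*l + p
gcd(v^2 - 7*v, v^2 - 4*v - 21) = v - 7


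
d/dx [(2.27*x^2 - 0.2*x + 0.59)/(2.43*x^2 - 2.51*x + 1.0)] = (-5.2117*x^2 + 1.6726*x + 1.2809)/(5.9049*x^4 - 12.1986*x^3 + 11.1601*x^2 - 5.02*x + 1.0)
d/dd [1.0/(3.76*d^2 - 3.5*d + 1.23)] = (3.5 - 7.52*d)/(3.76*d^2 - 3.5*d + 1.23)^2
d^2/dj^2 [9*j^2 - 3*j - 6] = 18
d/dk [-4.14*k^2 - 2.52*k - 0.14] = -8.28*k - 2.52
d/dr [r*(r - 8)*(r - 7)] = 3*r^2 - 30*r + 56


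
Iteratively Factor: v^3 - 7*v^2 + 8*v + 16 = (v - 4)*(v^2 - 3*v - 4) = (v - 4)^2*(v + 1)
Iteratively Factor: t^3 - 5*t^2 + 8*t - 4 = (t - 2)*(t^2 - 3*t + 2) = (t - 2)*(t - 1)*(t - 2)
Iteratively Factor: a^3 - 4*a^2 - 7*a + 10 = (a + 2)*(a^2 - 6*a + 5) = (a - 1)*(a + 2)*(a - 5)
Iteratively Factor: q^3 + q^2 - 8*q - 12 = (q + 2)*(q^2 - q - 6) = (q - 3)*(q + 2)*(q + 2)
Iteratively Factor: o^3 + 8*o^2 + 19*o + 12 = (o + 1)*(o^2 + 7*o + 12) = (o + 1)*(o + 3)*(o + 4)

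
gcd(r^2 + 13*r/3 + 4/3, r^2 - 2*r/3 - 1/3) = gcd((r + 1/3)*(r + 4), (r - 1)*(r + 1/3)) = r + 1/3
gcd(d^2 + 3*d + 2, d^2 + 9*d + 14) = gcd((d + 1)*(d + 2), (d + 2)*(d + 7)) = d + 2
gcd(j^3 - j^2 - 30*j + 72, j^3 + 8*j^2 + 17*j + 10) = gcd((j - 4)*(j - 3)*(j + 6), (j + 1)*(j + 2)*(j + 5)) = 1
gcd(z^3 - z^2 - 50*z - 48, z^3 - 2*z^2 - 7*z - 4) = z + 1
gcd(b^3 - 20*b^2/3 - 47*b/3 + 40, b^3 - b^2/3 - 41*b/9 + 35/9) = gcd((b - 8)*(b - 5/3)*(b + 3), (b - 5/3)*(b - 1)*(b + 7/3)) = b - 5/3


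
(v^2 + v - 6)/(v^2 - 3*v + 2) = (v + 3)/(v - 1)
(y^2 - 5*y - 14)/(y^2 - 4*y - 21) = (y + 2)/(y + 3)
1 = 1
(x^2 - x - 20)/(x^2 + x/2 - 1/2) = 2*(x^2 - x - 20)/(2*x^2 + x - 1)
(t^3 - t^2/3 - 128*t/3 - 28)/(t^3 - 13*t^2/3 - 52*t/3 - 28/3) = (t + 6)/(t + 2)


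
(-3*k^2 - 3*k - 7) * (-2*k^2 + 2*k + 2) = 6*k^4 + 2*k^2 - 20*k - 14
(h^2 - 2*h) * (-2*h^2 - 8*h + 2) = -2*h^4 - 4*h^3 + 18*h^2 - 4*h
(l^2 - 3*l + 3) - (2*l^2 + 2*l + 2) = -l^2 - 5*l + 1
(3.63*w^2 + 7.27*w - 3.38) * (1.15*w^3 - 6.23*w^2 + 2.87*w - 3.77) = 4.1745*w^5 - 14.2544*w^4 - 38.761*w^3 + 28.2372*w^2 - 37.1085*w + 12.7426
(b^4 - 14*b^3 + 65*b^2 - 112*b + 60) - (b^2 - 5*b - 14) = b^4 - 14*b^3 + 64*b^2 - 107*b + 74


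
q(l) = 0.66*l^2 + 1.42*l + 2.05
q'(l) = 1.32*l + 1.42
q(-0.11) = 1.90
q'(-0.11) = 1.27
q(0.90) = 3.86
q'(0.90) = 2.61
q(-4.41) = 8.62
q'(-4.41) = -4.40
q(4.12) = 19.10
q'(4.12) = 6.86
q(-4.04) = 7.09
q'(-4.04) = -3.91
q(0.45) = 2.82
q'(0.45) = 2.01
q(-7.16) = 25.72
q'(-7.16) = -8.03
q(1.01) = 4.16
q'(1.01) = 2.75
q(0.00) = 2.05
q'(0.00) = 1.42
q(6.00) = 34.33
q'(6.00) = 9.34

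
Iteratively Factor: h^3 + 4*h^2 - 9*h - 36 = (h + 4)*(h^2 - 9) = (h - 3)*(h + 4)*(h + 3)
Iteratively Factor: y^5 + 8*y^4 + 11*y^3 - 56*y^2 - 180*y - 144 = (y + 2)*(y^4 + 6*y^3 - y^2 - 54*y - 72) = (y - 3)*(y + 2)*(y^3 + 9*y^2 + 26*y + 24) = (y - 3)*(y + 2)*(y + 3)*(y^2 + 6*y + 8) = (y - 3)*(y + 2)*(y + 3)*(y + 4)*(y + 2)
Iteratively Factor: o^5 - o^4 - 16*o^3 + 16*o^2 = (o)*(o^4 - o^3 - 16*o^2 + 16*o) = o*(o - 1)*(o^3 - 16*o) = o*(o - 1)*(o + 4)*(o^2 - 4*o) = o*(o - 4)*(o - 1)*(o + 4)*(o)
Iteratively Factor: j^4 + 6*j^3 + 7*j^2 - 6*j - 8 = (j + 2)*(j^3 + 4*j^2 - j - 4) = (j + 2)*(j + 4)*(j^2 - 1) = (j + 1)*(j + 2)*(j + 4)*(j - 1)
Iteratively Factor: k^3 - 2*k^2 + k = (k - 1)*(k^2 - k) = k*(k - 1)*(k - 1)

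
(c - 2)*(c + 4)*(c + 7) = c^3 + 9*c^2 + 6*c - 56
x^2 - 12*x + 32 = (x - 8)*(x - 4)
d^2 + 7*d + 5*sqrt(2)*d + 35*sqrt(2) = (d + 7)*(d + 5*sqrt(2))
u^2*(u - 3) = u^3 - 3*u^2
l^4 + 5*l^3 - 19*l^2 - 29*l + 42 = (l - 3)*(l - 1)*(l + 2)*(l + 7)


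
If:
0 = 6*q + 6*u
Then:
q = -u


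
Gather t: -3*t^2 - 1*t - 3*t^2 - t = -6*t^2 - 2*t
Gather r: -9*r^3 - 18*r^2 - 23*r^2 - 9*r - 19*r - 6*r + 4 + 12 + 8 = -9*r^3 - 41*r^2 - 34*r + 24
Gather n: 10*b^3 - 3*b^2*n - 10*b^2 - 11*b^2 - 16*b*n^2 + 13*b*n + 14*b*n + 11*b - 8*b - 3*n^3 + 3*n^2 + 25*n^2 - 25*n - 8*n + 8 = 10*b^3 - 21*b^2 + 3*b - 3*n^3 + n^2*(28 - 16*b) + n*(-3*b^2 + 27*b - 33) + 8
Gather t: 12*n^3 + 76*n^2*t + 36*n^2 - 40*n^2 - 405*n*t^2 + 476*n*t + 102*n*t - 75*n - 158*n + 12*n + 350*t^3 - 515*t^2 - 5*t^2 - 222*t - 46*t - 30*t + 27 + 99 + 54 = 12*n^3 - 4*n^2 - 221*n + 350*t^3 + t^2*(-405*n - 520) + t*(76*n^2 + 578*n - 298) + 180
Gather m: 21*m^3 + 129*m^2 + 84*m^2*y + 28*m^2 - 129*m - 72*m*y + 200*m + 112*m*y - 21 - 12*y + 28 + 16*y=21*m^3 + m^2*(84*y + 157) + m*(40*y + 71) + 4*y + 7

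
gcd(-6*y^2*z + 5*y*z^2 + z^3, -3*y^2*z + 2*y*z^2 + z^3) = y*z - z^2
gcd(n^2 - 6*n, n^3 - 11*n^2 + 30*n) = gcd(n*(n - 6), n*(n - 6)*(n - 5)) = n^2 - 6*n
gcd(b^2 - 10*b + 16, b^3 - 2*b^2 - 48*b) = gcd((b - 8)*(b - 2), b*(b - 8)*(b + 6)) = b - 8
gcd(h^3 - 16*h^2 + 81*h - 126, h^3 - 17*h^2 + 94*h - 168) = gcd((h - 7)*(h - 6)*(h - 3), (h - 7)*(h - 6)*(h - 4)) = h^2 - 13*h + 42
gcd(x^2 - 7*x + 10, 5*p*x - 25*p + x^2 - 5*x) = x - 5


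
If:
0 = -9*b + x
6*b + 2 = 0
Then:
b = -1/3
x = -3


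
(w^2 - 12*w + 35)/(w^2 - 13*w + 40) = (w - 7)/(w - 8)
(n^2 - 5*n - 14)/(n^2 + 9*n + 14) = (n - 7)/(n + 7)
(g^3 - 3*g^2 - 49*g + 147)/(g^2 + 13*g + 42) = (g^2 - 10*g + 21)/(g + 6)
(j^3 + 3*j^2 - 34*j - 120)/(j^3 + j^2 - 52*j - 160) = (j - 6)/(j - 8)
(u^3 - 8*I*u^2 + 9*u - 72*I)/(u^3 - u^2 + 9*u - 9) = (u - 8*I)/(u - 1)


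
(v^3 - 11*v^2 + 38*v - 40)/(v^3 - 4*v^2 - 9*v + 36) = (v^2 - 7*v + 10)/(v^2 - 9)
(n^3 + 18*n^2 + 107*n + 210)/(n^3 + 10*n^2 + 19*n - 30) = (n + 7)/(n - 1)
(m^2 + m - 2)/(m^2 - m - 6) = (m - 1)/(m - 3)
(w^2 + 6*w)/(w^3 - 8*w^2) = (w + 6)/(w*(w - 8))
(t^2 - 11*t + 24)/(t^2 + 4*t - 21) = (t - 8)/(t + 7)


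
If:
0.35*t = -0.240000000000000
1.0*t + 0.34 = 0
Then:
No Solution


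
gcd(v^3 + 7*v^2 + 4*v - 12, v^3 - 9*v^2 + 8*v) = v - 1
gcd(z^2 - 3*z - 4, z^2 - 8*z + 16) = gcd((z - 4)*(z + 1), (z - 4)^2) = z - 4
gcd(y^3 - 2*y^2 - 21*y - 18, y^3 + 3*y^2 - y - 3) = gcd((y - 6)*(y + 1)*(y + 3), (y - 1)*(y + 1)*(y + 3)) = y^2 + 4*y + 3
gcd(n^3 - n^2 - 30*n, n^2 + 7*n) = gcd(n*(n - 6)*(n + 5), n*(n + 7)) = n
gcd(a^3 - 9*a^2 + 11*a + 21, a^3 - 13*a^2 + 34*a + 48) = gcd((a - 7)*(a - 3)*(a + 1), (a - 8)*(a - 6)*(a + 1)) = a + 1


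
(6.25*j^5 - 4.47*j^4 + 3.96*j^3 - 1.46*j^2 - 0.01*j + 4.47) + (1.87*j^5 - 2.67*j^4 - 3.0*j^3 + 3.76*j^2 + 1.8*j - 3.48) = 8.12*j^5 - 7.14*j^4 + 0.96*j^3 + 2.3*j^2 + 1.79*j + 0.99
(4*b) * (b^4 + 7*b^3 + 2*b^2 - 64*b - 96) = 4*b^5 + 28*b^4 + 8*b^3 - 256*b^2 - 384*b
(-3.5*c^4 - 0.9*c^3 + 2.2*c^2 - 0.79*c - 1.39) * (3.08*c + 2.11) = -10.78*c^5 - 10.157*c^4 + 4.877*c^3 + 2.2088*c^2 - 5.9481*c - 2.9329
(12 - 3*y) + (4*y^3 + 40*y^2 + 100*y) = 4*y^3 + 40*y^2 + 97*y + 12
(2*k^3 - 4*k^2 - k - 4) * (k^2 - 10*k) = 2*k^5 - 24*k^4 + 39*k^3 + 6*k^2 + 40*k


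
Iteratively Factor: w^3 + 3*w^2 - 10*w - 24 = (w - 3)*(w^2 + 6*w + 8) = (w - 3)*(w + 4)*(w + 2)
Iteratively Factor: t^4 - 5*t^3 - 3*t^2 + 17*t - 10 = (t + 2)*(t^3 - 7*t^2 + 11*t - 5) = (t - 5)*(t + 2)*(t^2 - 2*t + 1) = (t - 5)*(t - 1)*(t + 2)*(t - 1)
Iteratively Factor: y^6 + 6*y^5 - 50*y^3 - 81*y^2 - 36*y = (y + 1)*(y^5 + 5*y^4 - 5*y^3 - 45*y^2 - 36*y) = (y + 1)*(y + 3)*(y^4 + 2*y^3 - 11*y^2 - 12*y) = y*(y + 1)*(y + 3)*(y^3 + 2*y^2 - 11*y - 12) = y*(y - 3)*(y + 1)*(y + 3)*(y^2 + 5*y + 4) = y*(y - 3)*(y + 1)^2*(y + 3)*(y + 4)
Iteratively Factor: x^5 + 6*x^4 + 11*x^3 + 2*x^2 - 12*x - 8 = (x + 2)*(x^4 + 4*x^3 + 3*x^2 - 4*x - 4) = (x + 2)^2*(x^3 + 2*x^2 - x - 2) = (x + 1)*(x + 2)^2*(x^2 + x - 2) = (x - 1)*(x + 1)*(x + 2)^2*(x + 2)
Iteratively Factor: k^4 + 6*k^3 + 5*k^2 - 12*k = (k)*(k^3 + 6*k^2 + 5*k - 12) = k*(k - 1)*(k^2 + 7*k + 12) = k*(k - 1)*(k + 3)*(k + 4)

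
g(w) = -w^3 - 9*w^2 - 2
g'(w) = -3*w^2 - 18*w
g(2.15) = -53.54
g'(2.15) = -52.57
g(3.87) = -194.75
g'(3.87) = -114.59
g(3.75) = -181.30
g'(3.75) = -109.69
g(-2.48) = -42.10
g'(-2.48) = 26.19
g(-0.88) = -8.29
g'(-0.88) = 13.52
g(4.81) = -321.51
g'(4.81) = -155.99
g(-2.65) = -46.59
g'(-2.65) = 26.63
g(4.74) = -310.70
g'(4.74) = -152.72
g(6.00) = -542.00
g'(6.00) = -216.00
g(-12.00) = 430.00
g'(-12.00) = -216.00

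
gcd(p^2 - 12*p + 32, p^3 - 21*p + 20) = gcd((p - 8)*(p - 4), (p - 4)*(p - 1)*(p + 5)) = p - 4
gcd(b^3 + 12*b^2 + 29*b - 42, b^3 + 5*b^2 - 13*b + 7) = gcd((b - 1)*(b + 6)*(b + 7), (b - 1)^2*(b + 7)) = b^2 + 6*b - 7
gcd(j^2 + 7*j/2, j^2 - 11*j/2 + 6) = 1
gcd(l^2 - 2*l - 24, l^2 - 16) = l + 4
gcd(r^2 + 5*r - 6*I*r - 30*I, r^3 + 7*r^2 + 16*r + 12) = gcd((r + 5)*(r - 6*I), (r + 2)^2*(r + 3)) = 1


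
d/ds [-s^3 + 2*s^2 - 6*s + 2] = -3*s^2 + 4*s - 6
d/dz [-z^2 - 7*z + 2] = -2*z - 7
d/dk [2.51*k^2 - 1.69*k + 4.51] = 5.02*k - 1.69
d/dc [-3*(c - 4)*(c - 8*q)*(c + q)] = -9*c^2 + 42*c*q + 24*c + 24*q^2 - 84*q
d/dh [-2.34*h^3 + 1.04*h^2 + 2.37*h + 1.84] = -7.02*h^2 + 2.08*h + 2.37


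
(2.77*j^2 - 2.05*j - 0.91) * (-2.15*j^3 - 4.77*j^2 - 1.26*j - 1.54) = -5.9555*j^5 - 8.8054*j^4 + 8.2448*j^3 + 2.6579*j^2 + 4.3036*j + 1.4014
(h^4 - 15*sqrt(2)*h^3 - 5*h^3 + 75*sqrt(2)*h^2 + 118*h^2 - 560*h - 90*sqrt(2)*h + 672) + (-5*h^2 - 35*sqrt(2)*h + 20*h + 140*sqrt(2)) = h^4 - 15*sqrt(2)*h^3 - 5*h^3 + 75*sqrt(2)*h^2 + 113*h^2 - 540*h - 125*sqrt(2)*h + 140*sqrt(2) + 672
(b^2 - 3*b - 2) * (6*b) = 6*b^3 - 18*b^2 - 12*b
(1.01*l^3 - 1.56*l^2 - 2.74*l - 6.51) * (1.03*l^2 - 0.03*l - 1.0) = 1.0403*l^5 - 1.6371*l^4 - 3.7854*l^3 - 5.0631*l^2 + 2.9353*l + 6.51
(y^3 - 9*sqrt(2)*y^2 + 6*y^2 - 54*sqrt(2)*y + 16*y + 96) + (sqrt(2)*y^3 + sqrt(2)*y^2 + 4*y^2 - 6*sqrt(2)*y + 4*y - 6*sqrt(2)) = y^3 + sqrt(2)*y^3 - 8*sqrt(2)*y^2 + 10*y^2 - 60*sqrt(2)*y + 20*y - 6*sqrt(2) + 96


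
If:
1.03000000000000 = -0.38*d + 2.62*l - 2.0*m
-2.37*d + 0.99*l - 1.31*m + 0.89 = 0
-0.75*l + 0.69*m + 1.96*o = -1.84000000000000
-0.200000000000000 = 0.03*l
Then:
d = 3.02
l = -6.67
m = -9.82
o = -0.03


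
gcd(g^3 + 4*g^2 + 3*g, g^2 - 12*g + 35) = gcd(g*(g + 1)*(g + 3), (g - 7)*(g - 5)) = 1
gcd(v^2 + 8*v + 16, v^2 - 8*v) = 1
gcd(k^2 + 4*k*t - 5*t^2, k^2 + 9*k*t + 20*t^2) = k + 5*t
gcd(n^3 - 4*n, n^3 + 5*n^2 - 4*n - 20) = n^2 - 4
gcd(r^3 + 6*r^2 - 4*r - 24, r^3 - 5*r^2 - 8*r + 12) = r + 2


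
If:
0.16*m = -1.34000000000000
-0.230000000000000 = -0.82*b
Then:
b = 0.28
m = -8.38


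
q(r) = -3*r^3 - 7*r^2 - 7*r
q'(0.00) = -7.00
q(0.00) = 0.00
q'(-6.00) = -247.00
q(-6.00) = 438.00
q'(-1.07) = -2.32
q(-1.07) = 3.15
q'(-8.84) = -586.55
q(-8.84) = 1587.28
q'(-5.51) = -203.10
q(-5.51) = 327.90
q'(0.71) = -21.48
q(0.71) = -9.57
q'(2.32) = -87.92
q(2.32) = -91.38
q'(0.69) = -20.94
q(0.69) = -9.15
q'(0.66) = -20.16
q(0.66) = -8.53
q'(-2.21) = -20.02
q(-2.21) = 13.66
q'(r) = -9*r^2 - 14*r - 7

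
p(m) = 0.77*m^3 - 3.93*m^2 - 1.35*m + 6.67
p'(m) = 2.31*m^2 - 7.86*m - 1.35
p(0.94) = 2.57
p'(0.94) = -6.70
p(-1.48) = -2.44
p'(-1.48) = 15.34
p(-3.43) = -66.01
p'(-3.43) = 52.79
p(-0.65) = 5.68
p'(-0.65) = 4.73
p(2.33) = -8.07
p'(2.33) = -7.12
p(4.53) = -8.51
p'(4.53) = 10.45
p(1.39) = -0.73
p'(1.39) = -7.81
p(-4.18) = -112.59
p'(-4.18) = 71.87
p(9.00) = 237.52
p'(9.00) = 115.02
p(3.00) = -11.96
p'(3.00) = -4.14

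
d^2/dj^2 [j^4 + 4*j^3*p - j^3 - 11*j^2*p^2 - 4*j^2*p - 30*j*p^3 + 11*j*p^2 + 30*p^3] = 12*j^2 + 24*j*p - 6*j - 22*p^2 - 8*p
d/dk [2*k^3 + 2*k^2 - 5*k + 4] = 6*k^2 + 4*k - 5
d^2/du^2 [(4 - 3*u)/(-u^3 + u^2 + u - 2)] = 2*((3*u - 4)*(-3*u^2 + 2*u + 1)^2 + (-9*u^2 + 6*u - (3*u - 4)*(3*u - 1) + 3)*(u^3 - u^2 - u + 2))/(u^3 - u^2 - u + 2)^3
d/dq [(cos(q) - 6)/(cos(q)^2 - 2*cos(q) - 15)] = (cos(q)^2 - 12*cos(q) + 27)*sin(q)/(sin(q)^2 + 2*cos(q) + 14)^2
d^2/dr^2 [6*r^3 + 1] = 36*r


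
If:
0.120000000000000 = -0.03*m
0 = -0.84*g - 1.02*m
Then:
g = 4.86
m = -4.00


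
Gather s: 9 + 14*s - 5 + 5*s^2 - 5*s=5*s^2 + 9*s + 4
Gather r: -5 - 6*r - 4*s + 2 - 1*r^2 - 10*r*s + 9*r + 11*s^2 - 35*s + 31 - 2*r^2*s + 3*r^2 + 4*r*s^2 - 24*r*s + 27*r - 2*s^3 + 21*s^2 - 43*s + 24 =r^2*(2 - 2*s) + r*(4*s^2 - 34*s + 30) - 2*s^3 + 32*s^2 - 82*s + 52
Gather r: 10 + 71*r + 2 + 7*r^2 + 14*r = 7*r^2 + 85*r + 12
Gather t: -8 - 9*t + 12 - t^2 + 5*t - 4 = -t^2 - 4*t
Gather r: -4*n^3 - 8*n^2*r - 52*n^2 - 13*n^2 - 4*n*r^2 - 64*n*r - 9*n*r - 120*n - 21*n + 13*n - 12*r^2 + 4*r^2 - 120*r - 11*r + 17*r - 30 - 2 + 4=-4*n^3 - 65*n^2 - 128*n + r^2*(-4*n - 8) + r*(-8*n^2 - 73*n - 114) - 28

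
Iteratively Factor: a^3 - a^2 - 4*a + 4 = (a - 1)*(a^2 - 4) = (a - 1)*(a + 2)*(a - 2)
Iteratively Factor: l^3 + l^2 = (l)*(l^2 + l) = l*(l + 1)*(l)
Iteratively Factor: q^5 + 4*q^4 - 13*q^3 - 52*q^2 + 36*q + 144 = (q - 2)*(q^4 + 6*q^3 - q^2 - 54*q - 72) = (q - 3)*(q - 2)*(q^3 + 9*q^2 + 26*q + 24) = (q - 3)*(q - 2)*(q + 4)*(q^2 + 5*q + 6) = (q - 3)*(q - 2)*(q + 3)*(q + 4)*(q + 2)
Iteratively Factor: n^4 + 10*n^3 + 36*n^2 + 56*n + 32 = (n + 4)*(n^3 + 6*n^2 + 12*n + 8) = (n + 2)*(n + 4)*(n^2 + 4*n + 4) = (n + 2)^2*(n + 4)*(n + 2)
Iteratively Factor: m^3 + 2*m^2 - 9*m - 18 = (m - 3)*(m^2 + 5*m + 6) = (m - 3)*(m + 2)*(m + 3)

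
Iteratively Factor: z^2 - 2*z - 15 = (z - 5)*(z + 3)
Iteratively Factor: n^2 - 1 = (n - 1)*(n + 1)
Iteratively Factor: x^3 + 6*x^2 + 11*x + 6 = (x + 2)*(x^2 + 4*x + 3) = (x + 2)*(x + 3)*(x + 1)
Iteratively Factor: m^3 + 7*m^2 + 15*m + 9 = (m + 3)*(m^2 + 4*m + 3) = (m + 3)^2*(m + 1)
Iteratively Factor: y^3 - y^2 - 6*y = (y)*(y^2 - y - 6) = y*(y + 2)*(y - 3)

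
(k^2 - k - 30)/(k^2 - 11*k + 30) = (k + 5)/(k - 5)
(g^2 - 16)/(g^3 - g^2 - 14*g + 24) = (g - 4)/(g^2 - 5*g + 6)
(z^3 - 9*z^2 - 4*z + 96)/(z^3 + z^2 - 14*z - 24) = (z - 8)/(z + 2)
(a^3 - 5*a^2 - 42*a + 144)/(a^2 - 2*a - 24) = (-a^3 + 5*a^2 + 42*a - 144)/(-a^2 + 2*a + 24)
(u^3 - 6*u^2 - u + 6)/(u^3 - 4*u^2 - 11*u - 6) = (u - 1)/(u + 1)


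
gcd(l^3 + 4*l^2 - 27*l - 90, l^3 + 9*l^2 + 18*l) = l^2 + 9*l + 18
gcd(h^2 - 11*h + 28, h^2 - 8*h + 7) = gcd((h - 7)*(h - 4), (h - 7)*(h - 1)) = h - 7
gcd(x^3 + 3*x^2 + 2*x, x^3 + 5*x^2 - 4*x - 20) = x + 2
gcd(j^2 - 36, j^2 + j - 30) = j + 6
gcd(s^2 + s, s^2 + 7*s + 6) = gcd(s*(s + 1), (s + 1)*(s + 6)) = s + 1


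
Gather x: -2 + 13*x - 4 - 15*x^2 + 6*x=-15*x^2 + 19*x - 6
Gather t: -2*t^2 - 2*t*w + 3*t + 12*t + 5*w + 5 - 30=-2*t^2 + t*(15 - 2*w) + 5*w - 25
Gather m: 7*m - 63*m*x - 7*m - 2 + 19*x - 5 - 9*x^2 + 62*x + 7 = -63*m*x - 9*x^2 + 81*x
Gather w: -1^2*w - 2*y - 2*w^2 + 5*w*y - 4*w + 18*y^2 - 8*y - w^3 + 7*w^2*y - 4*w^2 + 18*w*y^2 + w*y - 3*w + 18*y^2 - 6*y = -w^3 + w^2*(7*y - 6) + w*(18*y^2 + 6*y - 8) + 36*y^2 - 16*y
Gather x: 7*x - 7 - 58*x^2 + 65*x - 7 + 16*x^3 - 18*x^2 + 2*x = 16*x^3 - 76*x^2 + 74*x - 14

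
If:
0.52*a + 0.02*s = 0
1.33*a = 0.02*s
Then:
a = 0.00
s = 0.00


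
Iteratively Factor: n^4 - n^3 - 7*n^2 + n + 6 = (n + 1)*(n^3 - 2*n^2 - 5*n + 6) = (n - 3)*(n + 1)*(n^2 + n - 2) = (n - 3)*(n + 1)*(n + 2)*(n - 1)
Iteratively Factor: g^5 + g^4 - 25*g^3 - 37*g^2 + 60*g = (g - 1)*(g^4 + 2*g^3 - 23*g^2 - 60*g) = (g - 1)*(g + 4)*(g^3 - 2*g^2 - 15*g) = (g - 5)*(g - 1)*(g + 4)*(g^2 + 3*g) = (g - 5)*(g - 1)*(g + 3)*(g + 4)*(g)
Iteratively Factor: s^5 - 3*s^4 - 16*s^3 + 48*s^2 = (s)*(s^4 - 3*s^3 - 16*s^2 + 48*s) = s*(s + 4)*(s^3 - 7*s^2 + 12*s) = s*(s - 4)*(s + 4)*(s^2 - 3*s) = s^2*(s - 4)*(s + 4)*(s - 3)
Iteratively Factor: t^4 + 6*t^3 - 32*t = (t)*(t^3 + 6*t^2 - 32) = t*(t + 4)*(t^2 + 2*t - 8) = t*(t + 4)^2*(t - 2)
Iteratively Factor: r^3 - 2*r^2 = (r)*(r^2 - 2*r) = r*(r - 2)*(r)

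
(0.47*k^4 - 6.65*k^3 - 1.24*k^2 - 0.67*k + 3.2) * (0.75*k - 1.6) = 0.3525*k^5 - 5.7395*k^4 + 9.71*k^3 + 1.4815*k^2 + 3.472*k - 5.12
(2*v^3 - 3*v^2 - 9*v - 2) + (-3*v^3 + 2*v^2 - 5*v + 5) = -v^3 - v^2 - 14*v + 3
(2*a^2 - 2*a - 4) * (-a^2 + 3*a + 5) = -2*a^4 + 8*a^3 + 8*a^2 - 22*a - 20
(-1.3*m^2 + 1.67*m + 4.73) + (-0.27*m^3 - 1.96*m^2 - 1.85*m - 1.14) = -0.27*m^3 - 3.26*m^2 - 0.18*m + 3.59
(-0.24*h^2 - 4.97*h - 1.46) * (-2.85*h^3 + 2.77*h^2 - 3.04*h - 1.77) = 0.684*h^5 + 13.4997*h^4 - 8.8763*h^3 + 11.4894*h^2 + 13.2353*h + 2.5842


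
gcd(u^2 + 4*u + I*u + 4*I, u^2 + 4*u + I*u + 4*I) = u^2 + u*(4 + I) + 4*I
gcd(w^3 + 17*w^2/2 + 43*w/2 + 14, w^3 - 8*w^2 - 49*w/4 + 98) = w + 7/2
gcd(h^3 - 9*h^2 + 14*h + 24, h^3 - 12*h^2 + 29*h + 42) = h^2 - 5*h - 6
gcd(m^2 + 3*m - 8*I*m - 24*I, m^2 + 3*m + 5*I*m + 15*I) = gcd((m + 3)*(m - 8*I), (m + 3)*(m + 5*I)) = m + 3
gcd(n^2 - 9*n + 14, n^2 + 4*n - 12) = n - 2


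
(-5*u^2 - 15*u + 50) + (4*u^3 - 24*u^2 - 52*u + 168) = 4*u^3 - 29*u^2 - 67*u + 218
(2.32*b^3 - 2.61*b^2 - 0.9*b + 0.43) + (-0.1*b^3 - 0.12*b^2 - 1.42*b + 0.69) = 2.22*b^3 - 2.73*b^2 - 2.32*b + 1.12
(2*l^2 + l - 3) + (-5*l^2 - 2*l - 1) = -3*l^2 - l - 4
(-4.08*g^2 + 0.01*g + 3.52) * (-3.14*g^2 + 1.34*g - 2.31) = 12.8112*g^4 - 5.4986*g^3 - 1.6146*g^2 + 4.6937*g - 8.1312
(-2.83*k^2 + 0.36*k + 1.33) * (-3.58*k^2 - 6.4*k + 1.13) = 10.1314*k^4 + 16.8232*k^3 - 10.2633*k^2 - 8.1052*k + 1.5029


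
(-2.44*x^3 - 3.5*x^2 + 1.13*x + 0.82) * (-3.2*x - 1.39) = 7.808*x^4 + 14.5916*x^3 + 1.249*x^2 - 4.1947*x - 1.1398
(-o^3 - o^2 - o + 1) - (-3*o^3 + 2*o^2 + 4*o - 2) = 2*o^3 - 3*o^2 - 5*o + 3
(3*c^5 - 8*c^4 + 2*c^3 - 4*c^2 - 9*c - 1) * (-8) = -24*c^5 + 64*c^4 - 16*c^3 + 32*c^2 + 72*c + 8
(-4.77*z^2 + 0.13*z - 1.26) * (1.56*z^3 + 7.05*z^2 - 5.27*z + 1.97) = -7.4412*z^5 - 33.4257*z^4 + 24.0888*z^3 - 18.965*z^2 + 6.8963*z - 2.4822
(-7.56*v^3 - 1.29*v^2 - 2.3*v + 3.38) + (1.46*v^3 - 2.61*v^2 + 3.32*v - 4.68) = -6.1*v^3 - 3.9*v^2 + 1.02*v - 1.3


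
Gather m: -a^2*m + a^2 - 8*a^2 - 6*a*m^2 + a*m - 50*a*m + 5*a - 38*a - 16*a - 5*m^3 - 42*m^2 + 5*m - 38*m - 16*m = -7*a^2 - 49*a - 5*m^3 + m^2*(-6*a - 42) + m*(-a^2 - 49*a - 49)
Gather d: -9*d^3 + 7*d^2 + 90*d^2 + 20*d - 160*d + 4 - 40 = -9*d^3 + 97*d^2 - 140*d - 36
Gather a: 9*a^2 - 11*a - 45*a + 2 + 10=9*a^2 - 56*a + 12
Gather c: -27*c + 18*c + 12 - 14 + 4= 2 - 9*c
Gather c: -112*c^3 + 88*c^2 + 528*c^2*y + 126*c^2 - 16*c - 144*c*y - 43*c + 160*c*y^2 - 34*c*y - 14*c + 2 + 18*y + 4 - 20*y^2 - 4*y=-112*c^3 + c^2*(528*y + 214) + c*(160*y^2 - 178*y - 73) - 20*y^2 + 14*y + 6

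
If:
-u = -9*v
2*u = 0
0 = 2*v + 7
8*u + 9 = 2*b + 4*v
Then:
No Solution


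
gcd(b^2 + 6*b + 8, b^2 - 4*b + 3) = 1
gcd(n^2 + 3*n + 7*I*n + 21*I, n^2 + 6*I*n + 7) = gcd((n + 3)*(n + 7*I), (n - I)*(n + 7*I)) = n + 7*I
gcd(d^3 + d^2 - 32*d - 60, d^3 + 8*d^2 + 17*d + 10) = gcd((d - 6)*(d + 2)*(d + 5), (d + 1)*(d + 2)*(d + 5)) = d^2 + 7*d + 10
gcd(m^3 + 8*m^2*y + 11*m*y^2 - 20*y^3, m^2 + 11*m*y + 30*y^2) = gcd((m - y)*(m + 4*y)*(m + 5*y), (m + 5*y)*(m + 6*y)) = m + 5*y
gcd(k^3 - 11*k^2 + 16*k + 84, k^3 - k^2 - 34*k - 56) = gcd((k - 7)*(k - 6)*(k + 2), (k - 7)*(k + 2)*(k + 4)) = k^2 - 5*k - 14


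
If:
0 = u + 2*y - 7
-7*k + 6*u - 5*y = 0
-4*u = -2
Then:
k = -53/28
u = 1/2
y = 13/4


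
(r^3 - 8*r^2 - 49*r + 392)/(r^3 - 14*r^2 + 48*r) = (r^2 - 49)/(r*(r - 6))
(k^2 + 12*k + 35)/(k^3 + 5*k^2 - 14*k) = (k + 5)/(k*(k - 2))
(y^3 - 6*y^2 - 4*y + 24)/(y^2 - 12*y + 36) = (y^2 - 4)/(y - 6)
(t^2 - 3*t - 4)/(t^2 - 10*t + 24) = (t + 1)/(t - 6)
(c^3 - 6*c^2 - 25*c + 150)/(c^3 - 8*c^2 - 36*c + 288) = (c^2 - 25)/(c^2 - 2*c - 48)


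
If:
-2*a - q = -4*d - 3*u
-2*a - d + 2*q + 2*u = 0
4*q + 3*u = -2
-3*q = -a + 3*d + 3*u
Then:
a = -72/71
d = 32/71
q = 26/71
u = -82/71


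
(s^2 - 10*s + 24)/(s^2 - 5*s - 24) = (-s^2 + 10*s - 24)/(-s^2 + 5*s + 24)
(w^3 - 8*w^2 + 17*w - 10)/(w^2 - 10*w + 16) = (w^2 - 6*w + 5)/(w - 8)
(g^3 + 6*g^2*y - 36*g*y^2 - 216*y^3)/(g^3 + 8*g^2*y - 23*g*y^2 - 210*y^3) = (-g^2 + 36*y^2)/(-g^2 - 2*g*y + 35*y^2)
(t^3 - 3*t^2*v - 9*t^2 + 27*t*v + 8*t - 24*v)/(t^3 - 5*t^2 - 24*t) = (t^2 - 3*t*v - t + 3*v)/(t*(t + 3))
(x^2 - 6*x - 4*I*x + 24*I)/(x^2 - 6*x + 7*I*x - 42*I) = (x - 4*I)/(x + 7*I)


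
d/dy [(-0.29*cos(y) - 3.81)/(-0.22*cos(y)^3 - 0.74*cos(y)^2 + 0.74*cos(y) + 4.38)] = (0.1276*cos(y)^3 + 2.7292*cos(y)^2 + 5.6388*cos(y) - 1.5492)*sin(y)/(0.0484*cos(y)^6 + 0.3256*cos(y)^5 + 0.222*cos(y)^4 - 3.0224*cos(y)^3 - 5.9348*cos(y)^2 + 6.4824*cos(y) + 19.1844)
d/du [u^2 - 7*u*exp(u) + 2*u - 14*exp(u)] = -7*u*exp(u) + 2*u - 21*exp(u) + 2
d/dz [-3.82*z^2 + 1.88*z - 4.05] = 1.88 - 7.64*z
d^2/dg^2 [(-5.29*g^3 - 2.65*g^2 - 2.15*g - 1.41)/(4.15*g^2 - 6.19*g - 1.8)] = (-2.27373675443232e-13*g^4 - 694.622738*g^3 - 618.12243*g^2 + 18.12411*g - 98.378202)/(71.473375*g^6 - 319.821825*g^5 + 384.033945*g^4 + 40.259141*g^3 - 166.56894*g^2 - 60.1668*g - 5.832)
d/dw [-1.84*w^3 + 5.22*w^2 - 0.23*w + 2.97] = -5.52*w^2 + 10.44*w - 0.23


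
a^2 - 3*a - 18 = (a - 6)*(a + 3)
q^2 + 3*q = q*(q + 3)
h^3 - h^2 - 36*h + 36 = (h - 6)*(h - 1)*(h + 6)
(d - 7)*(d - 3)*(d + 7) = d^3 - 3*d^2 - 49*d + 147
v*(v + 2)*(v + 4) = v^3 + 6*v^2 + 8*v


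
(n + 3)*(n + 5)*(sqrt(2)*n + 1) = sqrt(2)*n^3 + n^2 + 8*sqrt(2)*n^2 + 8*n + 15*sqrt(2)*n + 15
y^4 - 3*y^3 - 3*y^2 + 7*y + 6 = (y - 3)*(y - 2)*(y + 1)^2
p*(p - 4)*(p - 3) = p^3 - 7*p^2 + 12*p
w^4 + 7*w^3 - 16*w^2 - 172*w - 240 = (w - 5)*(w + 2)*(w + 4)*(w + 6)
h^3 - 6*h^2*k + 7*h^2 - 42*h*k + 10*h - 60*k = (h + 2)*(h + 5)*(h - 6*k)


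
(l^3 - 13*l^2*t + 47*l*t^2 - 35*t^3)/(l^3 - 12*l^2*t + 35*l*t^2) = (l - t)/l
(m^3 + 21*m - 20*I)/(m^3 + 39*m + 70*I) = (m^3 + 21*m - 20*I)/(m^3 + 39*m + 70*I)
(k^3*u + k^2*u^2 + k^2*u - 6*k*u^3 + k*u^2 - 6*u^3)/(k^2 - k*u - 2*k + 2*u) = u*(k^3 + k^2*u + k^2 - 6*k*u^2 + k*u - 6*u^2)/(k^2 - k*u - 2*k + 2*u)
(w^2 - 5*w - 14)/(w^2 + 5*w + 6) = (w - 7)/(w + 3)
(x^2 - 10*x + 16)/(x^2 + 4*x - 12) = (x - 8)/(x + 6)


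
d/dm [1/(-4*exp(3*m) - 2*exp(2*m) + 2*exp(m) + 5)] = (12*exp(2*m) + 4*exp(m) - 2)*exp(m)/(4*exp(3*m) + 2*exp(2*m) - 2*exp(m) - 5)^2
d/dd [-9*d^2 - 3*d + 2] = -18*d - 3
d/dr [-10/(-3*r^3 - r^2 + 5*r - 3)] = 10*(-9*r^2 - 2*r + 5)/(3*r^3 + r^2 - 5*r + 3)^2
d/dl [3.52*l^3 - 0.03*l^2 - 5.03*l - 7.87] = 10.56*l^2 - 0.06*l - 5.03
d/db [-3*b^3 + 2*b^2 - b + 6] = -9*b^2 + 4*b - 1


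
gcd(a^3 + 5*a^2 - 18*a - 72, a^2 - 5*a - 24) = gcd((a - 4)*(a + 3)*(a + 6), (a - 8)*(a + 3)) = a + 3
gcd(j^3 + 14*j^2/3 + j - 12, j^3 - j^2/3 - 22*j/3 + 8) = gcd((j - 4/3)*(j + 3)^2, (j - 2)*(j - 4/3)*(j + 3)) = j^2 + 5*j/3 - 4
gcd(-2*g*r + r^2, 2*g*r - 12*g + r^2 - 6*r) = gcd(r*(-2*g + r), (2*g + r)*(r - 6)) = 1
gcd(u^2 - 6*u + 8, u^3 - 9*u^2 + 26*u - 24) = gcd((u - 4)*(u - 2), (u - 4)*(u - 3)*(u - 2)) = u^2 - 6*u + 8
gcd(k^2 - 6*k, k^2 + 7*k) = k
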